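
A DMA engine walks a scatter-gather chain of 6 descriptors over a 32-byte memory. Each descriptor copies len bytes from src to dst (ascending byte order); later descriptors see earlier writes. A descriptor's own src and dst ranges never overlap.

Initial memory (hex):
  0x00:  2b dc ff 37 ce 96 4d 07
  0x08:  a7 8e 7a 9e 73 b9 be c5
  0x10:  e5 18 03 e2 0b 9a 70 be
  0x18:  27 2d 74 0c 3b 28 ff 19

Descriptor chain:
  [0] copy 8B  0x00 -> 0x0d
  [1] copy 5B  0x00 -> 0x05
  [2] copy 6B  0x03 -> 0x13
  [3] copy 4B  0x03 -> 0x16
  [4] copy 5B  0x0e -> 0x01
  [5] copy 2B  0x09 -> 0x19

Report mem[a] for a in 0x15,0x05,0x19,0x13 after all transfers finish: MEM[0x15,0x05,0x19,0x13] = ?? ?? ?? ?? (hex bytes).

#0 dst[0x0d+8] := {0x2b,0xdc,0xff,0x37,0xce,0x96,0x4d,0x07}
#1 dst[0x05+5] := {0x2b,0xdc,0xff,0x37,0xce}
#2 dst[0x13+6] := {0x37,0xce,0x2b,0xdc,0xff,0x37}
#3 dst[0x16+4] := {0x37,0xce,0x2b,0xdc}
#4 dst[0x01+5] := {0xdc,0xff,0x37,0xce,0x96}
#5 dst[0x19+2] := {0xce,0x7a}
query mem[0x15]=0x2b, mem[0x05]=0x96, mem[0x19]=0xce, mem[0x13]=0x37

MEM[0x15,0x05,0x19,0x13] = 2b 96 ce 37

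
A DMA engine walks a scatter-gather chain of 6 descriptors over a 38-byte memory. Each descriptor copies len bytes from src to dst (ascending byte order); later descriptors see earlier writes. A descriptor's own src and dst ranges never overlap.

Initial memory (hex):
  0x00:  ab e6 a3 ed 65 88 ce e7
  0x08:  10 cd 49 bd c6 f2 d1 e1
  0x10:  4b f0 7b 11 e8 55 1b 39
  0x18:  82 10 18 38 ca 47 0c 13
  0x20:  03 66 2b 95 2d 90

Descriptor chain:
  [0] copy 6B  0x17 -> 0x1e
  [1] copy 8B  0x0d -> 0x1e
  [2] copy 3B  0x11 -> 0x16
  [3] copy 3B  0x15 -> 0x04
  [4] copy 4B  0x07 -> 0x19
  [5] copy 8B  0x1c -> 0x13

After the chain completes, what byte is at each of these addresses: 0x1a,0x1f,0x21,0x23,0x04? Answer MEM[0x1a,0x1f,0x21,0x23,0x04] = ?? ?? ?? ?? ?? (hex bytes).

D0: mem[0x1e..0x23] <- [39 82 10 18 38 ca]
D1: mem[0x1e..0x25] <- [f2 d1 e1 4b f0 7b 11 e8]
D2: mem[0x16..0x18] <- [f0 7b 11]
D3: mem[0x04..0x06] <- [55 f0 7b]
D4: mem[0x19..0x1c] <- [e7 10 cd 49]
D5: mem[0x13..0x1a] <- [49 47 f2 d1 e1 4b f0 7b]
query mem[0x1a]=0x7b, mem[0x1f]=0xd1, mem[0x21]=0x4b, mem[0x23]=0x7b, mem[0x04]=0x55

MEM[0x1a,0x1f,0x21,0x23,0x04] = 7b d1 4b 7b 55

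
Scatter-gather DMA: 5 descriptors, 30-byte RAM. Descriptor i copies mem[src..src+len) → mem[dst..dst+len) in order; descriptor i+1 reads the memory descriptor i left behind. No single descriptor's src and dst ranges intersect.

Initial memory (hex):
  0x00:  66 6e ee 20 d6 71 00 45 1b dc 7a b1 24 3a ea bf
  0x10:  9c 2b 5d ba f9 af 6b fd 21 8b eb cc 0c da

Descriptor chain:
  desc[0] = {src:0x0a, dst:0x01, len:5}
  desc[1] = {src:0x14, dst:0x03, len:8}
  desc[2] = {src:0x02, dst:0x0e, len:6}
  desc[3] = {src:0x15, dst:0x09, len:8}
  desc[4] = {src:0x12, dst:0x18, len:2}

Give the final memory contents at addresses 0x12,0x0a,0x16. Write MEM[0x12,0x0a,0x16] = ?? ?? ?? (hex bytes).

MEM[0x12,0x0a,0x16] = fd 6b 6b

#0 dst[0x01+5] := {0x7a,0xb1,0x24,0x3a,0xea}
#1 dst[0x03+8] := {0xf9,0xaf,0x6b,0xfd,0x21,0x8b,0xeb,0xcc}
#2 dst[0x0e+6] := {0xb1,0xf9,0xaf,0x6b,0xfd,0x21}
#3 dst[0x09+8] := {0xaf,0x6b,0xfd,0x21,0x8b,0xeb,0xcc,0x0c}
#4 dst[0x18+2] := {0xfd,0x21}
query mem[0x12]=0xfd, mem[0x0a]=0x6b, mem[0x16]=0x6b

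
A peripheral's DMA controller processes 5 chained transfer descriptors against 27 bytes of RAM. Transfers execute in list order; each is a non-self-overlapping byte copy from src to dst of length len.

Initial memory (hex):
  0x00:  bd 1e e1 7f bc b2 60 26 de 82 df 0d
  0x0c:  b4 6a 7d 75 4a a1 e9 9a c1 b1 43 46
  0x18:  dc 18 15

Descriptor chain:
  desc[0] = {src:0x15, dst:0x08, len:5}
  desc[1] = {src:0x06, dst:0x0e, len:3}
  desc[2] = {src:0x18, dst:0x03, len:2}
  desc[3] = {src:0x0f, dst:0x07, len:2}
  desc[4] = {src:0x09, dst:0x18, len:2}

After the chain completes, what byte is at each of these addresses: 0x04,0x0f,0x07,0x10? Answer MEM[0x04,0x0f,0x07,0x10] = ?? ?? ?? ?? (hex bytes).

MEM[0x04,0x0f,0x07,0x10] = 18 26 26 b1

  after D0: wrote 5B at 0x08 = b14346dc18
  after D1: wrote 3B at 0x0e = 6026b1
  after D2: wrote 2B at 0x03 = dc18
  after D3: wrote 2B at 0x07 = 26b1
  after D4: wrote 2B at 0x18 = 4346
query mem[0x04]=0x18, mem[0x0f]=0x26, mem[0x07]=0x26, mem[0x10]=0xb1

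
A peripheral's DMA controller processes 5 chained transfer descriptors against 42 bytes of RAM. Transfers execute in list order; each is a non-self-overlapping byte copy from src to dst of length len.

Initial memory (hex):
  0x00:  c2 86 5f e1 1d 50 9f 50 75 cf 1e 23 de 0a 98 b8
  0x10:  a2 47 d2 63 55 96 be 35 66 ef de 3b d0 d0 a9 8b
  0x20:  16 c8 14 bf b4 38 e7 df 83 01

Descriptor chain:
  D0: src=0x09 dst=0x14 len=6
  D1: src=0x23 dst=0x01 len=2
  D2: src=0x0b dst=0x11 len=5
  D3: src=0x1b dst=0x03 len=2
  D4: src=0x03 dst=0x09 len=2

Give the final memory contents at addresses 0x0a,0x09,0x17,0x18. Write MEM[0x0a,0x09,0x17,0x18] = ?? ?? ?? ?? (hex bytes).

D0: mem[0x14..0x19] <- [cf 1e 23 de 0a 98]
D1: mem[0x01..0x02] <- [bf b4]
D2: mem[0x11..0x15] <- [23 de 0a 98 b8]
D3: mem[0x03..0x04] <- [3b d0]
D4: mem[0x09..0x0a] <- [3b d0]
query mem[0x0a]=0xd0, mem[0x09]=0x3b, mem[0x17]=0xde, mem[0x18]=0x0a

MEM[0x0a,0x09,0x17,0x18] = d0 3b de 0a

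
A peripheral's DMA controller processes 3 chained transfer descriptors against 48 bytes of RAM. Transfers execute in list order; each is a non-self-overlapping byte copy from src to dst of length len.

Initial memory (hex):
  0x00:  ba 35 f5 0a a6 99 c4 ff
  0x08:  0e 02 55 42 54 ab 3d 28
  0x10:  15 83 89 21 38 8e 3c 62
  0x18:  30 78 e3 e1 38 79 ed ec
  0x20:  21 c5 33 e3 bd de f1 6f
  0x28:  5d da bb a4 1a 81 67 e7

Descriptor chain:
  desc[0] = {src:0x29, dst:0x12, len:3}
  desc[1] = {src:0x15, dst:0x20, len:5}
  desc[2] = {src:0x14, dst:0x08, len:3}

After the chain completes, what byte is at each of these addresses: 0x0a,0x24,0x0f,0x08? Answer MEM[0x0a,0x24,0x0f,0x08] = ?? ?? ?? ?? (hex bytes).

MEM[0x0a,0x24,0x0f,0x08] = 3c 78 28 a4

#0 dst[0x12+3] := {0xda,0xbb,0xa4}
#1 dst[0x20+5] := {0x8e,0x3c,0x62,0x30,0x78}
#2 dst[0x08+3] := {0xa4,0x8e,0x3c}
query mem[0x0a]=0x3c, mem[0x24]=0x78, mem[0x0f]=0x28, mem[0x08]=0xa4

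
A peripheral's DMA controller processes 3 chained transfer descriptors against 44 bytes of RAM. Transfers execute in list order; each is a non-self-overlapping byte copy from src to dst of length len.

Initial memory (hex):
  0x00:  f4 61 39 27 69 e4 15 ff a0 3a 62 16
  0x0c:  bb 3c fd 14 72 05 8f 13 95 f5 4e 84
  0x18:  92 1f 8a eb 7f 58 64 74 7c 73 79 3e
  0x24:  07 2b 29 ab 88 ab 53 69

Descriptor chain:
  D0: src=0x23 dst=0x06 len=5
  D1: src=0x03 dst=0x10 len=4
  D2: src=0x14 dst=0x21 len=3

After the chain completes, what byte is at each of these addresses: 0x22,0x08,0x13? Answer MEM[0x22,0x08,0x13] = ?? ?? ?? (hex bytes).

MEM[0x22,0x08,0x13] = f5 2b 3e

  after D0: wrote 5B at 0x06 = 3e072b29ab
  after D1: wrote 4B at 0x10 = 2769e43e
  after D2: wrote 3B at 0x21 = 95f54e
query mem[0x22]=0xf5, mem[0x08]=0x2b, mem[0x13]=0x3e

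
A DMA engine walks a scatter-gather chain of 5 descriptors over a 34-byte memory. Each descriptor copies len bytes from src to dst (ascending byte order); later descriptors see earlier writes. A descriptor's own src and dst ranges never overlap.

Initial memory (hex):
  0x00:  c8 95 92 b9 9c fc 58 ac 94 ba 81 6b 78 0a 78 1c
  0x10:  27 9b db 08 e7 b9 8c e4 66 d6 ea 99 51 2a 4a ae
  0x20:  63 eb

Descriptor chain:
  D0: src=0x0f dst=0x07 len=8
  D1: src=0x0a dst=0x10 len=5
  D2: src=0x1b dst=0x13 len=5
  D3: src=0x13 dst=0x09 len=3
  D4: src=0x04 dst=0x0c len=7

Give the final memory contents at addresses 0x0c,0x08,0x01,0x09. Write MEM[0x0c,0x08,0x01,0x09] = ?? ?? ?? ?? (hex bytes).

#0 dst[0x07+8] := {0x1c,0x27,0x9b,0xdb,0x08,0xe7,0xb9,0x8c}
#1 dst[0x10+5] := {0xdb,0x08,0xe7,0xb9,0x8c}
#2 dst[0x13+5] := {0x99,0x51,0x2a,0x4a,0xae}
#3 dst[0x09+3] := {0x99,0x51,0x2a}
#4 dst[0x0c+7] := {0x9c,0xfc,0x58,0x1c,0x27,0x99,0x51}
query mem[0x0c]=0x9c, mem[0x08]=0x27, mem[0x01]=0x95, mem[0x09]=0x99

MEM[0x0c,0x08,0x01,0x09] = 9c 27 95 99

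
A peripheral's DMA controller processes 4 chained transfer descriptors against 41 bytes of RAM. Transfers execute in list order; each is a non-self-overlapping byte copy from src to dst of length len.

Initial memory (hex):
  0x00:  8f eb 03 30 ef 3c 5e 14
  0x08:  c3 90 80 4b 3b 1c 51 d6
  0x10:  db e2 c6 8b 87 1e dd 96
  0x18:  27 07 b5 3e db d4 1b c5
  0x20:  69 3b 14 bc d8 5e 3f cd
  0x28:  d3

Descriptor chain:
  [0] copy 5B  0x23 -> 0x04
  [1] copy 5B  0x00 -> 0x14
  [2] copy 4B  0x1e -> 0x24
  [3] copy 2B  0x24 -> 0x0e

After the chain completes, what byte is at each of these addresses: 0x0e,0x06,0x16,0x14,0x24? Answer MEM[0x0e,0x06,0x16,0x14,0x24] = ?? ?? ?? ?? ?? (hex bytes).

[0] 0x23->0x04 len=5 : bc d8 5e 3f cd
[1] 0x00->0x14 len=5 : 8f eb 03 30 bc
[2] 0x1e->0x24 len=4 : 1b c5 69 3b
[3] 0x24->0x0e len=2 : 1b c5
query mem[0x0e]=0x1b, mem[0x06]=0x5e, mem[0x16]=0x03, mem[0x14]=0x8f, mem[0x24]=0x1b

MEM[0x0e,0x06,0x16,0x14,0x24] = 1b 5e 03 8f 1b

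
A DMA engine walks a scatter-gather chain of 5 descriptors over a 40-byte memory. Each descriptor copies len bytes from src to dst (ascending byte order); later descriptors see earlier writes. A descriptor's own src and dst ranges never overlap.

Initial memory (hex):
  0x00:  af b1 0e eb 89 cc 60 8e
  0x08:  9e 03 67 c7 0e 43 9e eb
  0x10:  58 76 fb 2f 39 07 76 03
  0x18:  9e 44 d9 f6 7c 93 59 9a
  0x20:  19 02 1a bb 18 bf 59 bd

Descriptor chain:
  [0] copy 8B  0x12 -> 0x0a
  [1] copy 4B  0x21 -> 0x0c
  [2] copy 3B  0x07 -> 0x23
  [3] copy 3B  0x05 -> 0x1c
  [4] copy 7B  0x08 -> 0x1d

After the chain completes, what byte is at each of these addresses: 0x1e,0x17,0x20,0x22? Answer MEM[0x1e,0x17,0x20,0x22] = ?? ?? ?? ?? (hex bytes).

MEM[0x1e,0x17,0x20,0x22] = 03 03 2f 1a

  after D0: wrote 8B at 0x0a = fb2f390776039e44
  after D1: wrote 4B at 0x0c = 021abb18
  after D2: wrote 3B at 0x23 = 8e9e03
  after D3: wrote 3B at 0x1c = cc608e
  after D4: wrote 7B at 0x1d = 9e03fb2f021abb
query mem[0x1e]=0x03, mem[0x17]=0x03, mem[0x20]=0x2f, mem[0x22]=0x1a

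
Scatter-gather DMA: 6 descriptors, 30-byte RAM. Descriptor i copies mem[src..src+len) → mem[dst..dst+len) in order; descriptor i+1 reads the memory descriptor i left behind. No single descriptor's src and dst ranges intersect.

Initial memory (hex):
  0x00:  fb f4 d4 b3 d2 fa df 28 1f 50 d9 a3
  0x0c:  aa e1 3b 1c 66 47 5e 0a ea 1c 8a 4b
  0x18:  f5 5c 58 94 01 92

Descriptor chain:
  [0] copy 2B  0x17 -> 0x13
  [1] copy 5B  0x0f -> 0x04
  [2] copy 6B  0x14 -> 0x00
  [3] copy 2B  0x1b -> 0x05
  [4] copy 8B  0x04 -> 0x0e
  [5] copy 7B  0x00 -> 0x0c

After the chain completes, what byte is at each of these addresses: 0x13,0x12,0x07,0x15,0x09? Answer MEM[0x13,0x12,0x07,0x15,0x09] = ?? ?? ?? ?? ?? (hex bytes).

MEM[0x13,0x12,0x07,0x15,0x09] = 50 01 5e a3 50

[0] 0x17->0x13 len=2 : 4b f5
[1] 0x0f->0x04 len=5 : 1c 66 47 5e 4b
[2] 0x14->0x00 len=6 : f5 1c 8a 4b f5 5c
[3] 0x1b->0x05 len=2 : 94 01
[4] 0x04->0x0e len=8 : f5 94 01 5e 4b 50 d9 a3
[5] 0x00->0x0c len=7 : f5 1c 8a 4b f5 94 01
query mem[0x13]=0x50, mem[0x12]=0x01, mem[0x07]=0x5e, mem[0x15]=0xa3, mem[0x09]=0x50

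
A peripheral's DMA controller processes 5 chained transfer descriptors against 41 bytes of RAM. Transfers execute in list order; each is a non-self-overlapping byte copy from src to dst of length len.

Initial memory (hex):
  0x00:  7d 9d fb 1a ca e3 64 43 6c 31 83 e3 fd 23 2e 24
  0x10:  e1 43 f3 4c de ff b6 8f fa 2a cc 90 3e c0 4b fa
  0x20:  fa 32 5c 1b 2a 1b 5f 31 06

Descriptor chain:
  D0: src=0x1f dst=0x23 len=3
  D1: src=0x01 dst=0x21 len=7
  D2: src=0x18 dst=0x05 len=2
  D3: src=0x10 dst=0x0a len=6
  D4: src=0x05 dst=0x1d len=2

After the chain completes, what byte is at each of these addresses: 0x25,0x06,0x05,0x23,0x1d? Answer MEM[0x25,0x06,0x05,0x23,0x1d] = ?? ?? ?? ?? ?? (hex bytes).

MEM[0x25,0x06,0x05,0x23,0x1d] = e3 2a fa 1a fa

#0 dst[0x23+3] := {0xfa,0xfa,0x32}
#1 dst[0x21+7] := {0x9d,0xfb,0x1a,0xca,0xe3,0x64,0x43}
#2 dst[0x05+2] := {0xfa,0x2a}
#3 dst[0x0a+6] := {0xe1,0x43,0xf3,0x4c,0xde,0xff}
#4 dst[0x1d+2] := {0xfa,0x2a}
query mem[0x25]=0xe3, mem[0x06]=0x2a, mem[0x05]=0xfa, mem[0x23]=0x1a, mem[0x1d]=0xfa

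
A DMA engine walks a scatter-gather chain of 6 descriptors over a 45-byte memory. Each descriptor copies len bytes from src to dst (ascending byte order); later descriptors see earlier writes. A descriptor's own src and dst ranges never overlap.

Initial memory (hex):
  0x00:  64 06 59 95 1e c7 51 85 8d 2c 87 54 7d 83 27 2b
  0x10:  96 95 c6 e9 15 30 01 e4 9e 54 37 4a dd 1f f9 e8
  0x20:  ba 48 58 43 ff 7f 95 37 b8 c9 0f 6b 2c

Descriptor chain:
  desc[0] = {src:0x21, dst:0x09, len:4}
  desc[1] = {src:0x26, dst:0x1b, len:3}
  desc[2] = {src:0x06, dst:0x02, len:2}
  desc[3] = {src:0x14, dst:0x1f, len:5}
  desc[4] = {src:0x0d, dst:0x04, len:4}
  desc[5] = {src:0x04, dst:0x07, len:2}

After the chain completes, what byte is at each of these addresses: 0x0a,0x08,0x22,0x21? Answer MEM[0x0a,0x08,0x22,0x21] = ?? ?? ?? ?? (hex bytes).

#0 dst[0x09+4] := {0x48,0x58,0x43,0xff}
#1 dst[0x1b+3] := {0x95,0x37,0xb8}
#2 dst[0x02+2] := {0x51,0x85}
#3 dst[0x1f+5] := {0x15,0x30,0x01,0xe4,0x9e}
#4 dst[0x04+4] := {0x83,0x27,0x2b,0x96}
#5 dst[0x07+2] := {0x83,0x27}
query mem[0x0a]=0x58, mem[0x08]=0x27, mem[0x22]=0xe4, mem[0x21]=0x01

MEM[0x0a,0x08,0x22,0x21] = 58 27 e4 01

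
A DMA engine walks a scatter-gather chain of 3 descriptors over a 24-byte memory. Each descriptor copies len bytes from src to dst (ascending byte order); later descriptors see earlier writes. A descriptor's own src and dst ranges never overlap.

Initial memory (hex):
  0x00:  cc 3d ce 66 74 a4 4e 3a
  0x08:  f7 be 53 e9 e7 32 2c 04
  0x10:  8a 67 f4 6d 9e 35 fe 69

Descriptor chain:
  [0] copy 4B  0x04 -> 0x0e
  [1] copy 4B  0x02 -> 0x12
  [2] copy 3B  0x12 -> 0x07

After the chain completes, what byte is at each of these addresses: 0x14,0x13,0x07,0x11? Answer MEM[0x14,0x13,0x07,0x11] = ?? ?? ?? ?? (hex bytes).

MEM[0x14,0x13,0x07,0x11] = 74 66 ce 3a

[0] 0x04->0x0e len=4 : 74 a4 4e 3a
[1] 0x02->0x12 len=4 : ce 66 74 a4
[2] 0x12->0x07 len=3 : ce 66 74
query mem[0x14]=0x74, mem[0x13]=0x66, mem[0x07]=0xce, mem[0x11]=0x3a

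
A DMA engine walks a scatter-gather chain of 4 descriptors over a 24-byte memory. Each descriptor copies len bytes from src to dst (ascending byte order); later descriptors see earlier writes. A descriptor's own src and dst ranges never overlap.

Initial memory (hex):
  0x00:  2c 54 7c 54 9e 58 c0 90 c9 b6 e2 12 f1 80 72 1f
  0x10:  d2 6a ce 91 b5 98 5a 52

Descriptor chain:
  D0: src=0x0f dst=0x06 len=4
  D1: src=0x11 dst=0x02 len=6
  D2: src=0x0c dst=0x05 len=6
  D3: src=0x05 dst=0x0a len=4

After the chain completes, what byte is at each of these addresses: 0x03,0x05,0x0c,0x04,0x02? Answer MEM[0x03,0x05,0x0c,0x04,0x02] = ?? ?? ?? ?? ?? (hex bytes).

[0] 0x0f->0x06 len=4 : 1f d2 6a ce
[1] 0x11->0x02 len=6 : 6a ce 91 b5 98 5a
[2] 0x0c->0x05 len=6 : f1 80 72 1f d2 6a
[3] 0x05->0x0a len=4 : f1 80 72 1f
query mem[0x03]=0xce, mem[0x05]=0xf1, mem[0x0c]=0x72, mem[0x04]=0x91, mem[0x02]=0x6a

MEM[0x03,0x05,0x0c,0x04,0x02] = ce f1 72 91 6a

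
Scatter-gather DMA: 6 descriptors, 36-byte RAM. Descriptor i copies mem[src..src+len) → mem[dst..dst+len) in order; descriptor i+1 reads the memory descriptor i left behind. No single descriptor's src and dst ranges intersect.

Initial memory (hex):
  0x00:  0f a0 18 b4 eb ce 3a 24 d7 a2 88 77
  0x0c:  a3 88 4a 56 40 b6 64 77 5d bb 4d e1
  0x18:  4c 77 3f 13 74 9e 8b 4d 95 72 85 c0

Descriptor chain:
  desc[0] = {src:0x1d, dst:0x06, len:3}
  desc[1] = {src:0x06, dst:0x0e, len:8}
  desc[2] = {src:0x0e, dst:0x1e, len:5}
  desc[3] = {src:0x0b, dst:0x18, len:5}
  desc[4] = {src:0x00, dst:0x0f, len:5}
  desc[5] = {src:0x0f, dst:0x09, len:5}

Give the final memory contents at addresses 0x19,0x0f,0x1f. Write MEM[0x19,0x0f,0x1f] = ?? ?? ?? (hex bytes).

#0 dst[0x06+3] := {0x9e,0x8b,0x4d}
#1 dst[0x0e+8] := {0x9e,0x8b,0x4d,0xa2,0x88,0x77,0xa3,0x88}
#2 dst[0x1e+5] := {0x9e,0x8b,0x4d,0xa2,0x88}
#3 dst[0x18+5] := {0x77,0xa3,0x88,0x9e,0x8b}
#4 dst[0x0f+5] := {0x0f,0xa0,0x18,0xb4,0xeb}
#5 dst[0x09+5] := {0x0f,0xa0,0x18,0xb4,0xeb}
query mem[0x19]=0xa3, mem[0x0f]=0x0f, mem[0x1f]=0x8b

MEM[0x19,0x0f,0x1f] = a3 0f 8b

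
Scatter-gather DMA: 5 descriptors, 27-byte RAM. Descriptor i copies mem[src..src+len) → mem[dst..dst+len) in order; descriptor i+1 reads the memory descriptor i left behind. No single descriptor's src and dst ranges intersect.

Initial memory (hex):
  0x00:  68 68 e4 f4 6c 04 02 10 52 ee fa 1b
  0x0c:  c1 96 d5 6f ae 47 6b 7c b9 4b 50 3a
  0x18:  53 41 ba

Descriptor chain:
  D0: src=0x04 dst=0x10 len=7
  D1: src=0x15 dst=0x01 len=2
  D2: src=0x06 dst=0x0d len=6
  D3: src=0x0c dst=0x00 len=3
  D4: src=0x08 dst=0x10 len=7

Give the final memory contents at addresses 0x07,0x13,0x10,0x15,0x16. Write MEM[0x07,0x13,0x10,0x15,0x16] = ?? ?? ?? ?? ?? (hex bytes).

D0: mem[0x10..0x16] <- [6c 04 02 10 52 ee fa]
D1: mem[0x01..0x02] <- [ee fa]
D2: mem[0x0d..0x12] <- [02 10 52 ee fa 1b]
D3: mem[0x00..0x02] <- [c1 02 10]
D4: mem[0x10..0x16] <- [52 ee fa 1b c1 02 10]
query mem[0x07]=0x10, mem[0x13]=0x1b, mem[0x10]=0x52, mem[0x15]=0x02, mem[0x16]=0x10

MEM[0x07,0x13,0x10,0x15,0x16] = 10 1b 52 02 10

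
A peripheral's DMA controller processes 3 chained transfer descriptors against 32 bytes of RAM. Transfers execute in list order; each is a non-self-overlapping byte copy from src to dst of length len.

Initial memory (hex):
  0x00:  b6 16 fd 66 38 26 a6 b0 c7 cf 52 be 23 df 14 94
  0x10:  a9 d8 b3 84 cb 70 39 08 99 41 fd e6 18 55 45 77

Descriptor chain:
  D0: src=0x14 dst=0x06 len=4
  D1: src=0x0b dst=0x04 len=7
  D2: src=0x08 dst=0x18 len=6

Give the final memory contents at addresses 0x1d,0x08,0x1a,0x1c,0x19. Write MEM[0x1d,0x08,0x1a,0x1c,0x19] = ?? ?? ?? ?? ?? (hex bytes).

MEM[0x1d,0x08,0x1a,0x1c,0x19] = df 94 d8 23 a9

D0: mem[0x06..0x09] <- [cb 70 39 08]
D1: mem[0x04..0x0a] <- [be 23 df 14 94 a9 d8]
D2: mem[0x18..0x1d] <- [94 a9 d8 be 23 df]
query mem[0x1d]=0xdf, mem[0x08]=0x94, mem[0x1a]=0xd8, mem[0x1c]=0x23, mem[0x19]=0xa9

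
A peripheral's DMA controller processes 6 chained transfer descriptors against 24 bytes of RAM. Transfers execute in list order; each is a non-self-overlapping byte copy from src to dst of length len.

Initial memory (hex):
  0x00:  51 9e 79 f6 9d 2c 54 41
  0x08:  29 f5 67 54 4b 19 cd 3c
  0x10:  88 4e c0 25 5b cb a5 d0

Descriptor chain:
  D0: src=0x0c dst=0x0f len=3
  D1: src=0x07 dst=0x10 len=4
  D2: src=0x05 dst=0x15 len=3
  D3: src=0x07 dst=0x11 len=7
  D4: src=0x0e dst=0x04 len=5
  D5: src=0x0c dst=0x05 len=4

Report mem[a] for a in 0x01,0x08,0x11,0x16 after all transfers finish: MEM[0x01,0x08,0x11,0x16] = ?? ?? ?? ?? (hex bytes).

MEM[0x01,0x08,0x11,0x16] = 9e 4b 41 4b

[0] 0x0c->0x0f len=3 : 4b 19 cd
[1] 0x07->0x10 len=4 : 41 29 f5 67
[2] 0x05->0x15 len=3 : 2c 54 41
[3] 0x07->0x11 len=7 : 41 29 f5 67 54 4b 19
[4] 0x0e->0x04 len=5 : cd 4b 41 41 29
[5] 0x0c->0x05 len=4 : 4b 19 cd 4b
query mem[0x01]=0x9e, mem[0x08]=0x4b, mem[0x11]=0x41, mem[0x16]=0x4b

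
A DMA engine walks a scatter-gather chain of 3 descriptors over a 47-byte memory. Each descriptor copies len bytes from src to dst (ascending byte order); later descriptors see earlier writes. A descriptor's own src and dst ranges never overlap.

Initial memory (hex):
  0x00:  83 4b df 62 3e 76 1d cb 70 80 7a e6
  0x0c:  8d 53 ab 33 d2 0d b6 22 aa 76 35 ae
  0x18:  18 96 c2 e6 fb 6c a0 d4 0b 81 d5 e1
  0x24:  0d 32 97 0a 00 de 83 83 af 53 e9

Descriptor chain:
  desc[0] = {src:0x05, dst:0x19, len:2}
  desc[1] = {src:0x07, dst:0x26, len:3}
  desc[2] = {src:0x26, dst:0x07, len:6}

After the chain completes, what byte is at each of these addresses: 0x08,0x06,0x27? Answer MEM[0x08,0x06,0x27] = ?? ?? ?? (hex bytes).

MEM[0x08,0x06,0x27] = 70 1d 70

[0] 0x05->0x19 len=2 : 76 1d
[1] 0x07->0x26 len=3 : cb 70 80
[2] 0x26->0x07 len=6 : cb 70 80 de 83 83
query mem[0x08]=0x70, mem[0x06]=0x1d, mem[0x27]=0x70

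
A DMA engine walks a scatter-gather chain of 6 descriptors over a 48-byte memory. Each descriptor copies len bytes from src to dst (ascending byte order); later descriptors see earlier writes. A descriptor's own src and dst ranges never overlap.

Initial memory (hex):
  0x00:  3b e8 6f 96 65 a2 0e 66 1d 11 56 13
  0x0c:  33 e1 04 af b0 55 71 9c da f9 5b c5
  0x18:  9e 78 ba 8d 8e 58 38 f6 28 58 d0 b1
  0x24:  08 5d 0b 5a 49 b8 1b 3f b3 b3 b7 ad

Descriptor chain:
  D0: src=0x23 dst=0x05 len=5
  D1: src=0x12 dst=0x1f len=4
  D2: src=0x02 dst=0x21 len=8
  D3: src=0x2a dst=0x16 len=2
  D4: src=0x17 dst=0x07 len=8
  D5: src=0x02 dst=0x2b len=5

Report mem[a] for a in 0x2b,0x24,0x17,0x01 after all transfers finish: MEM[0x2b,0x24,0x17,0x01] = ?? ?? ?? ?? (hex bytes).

MEM[0x2b,0x24,0x17,0x01] = 6f b1 3f e8

D0: mem[0x05..0x09] <- [b1 08 5d 0b 5a]
D1: mem[0x1f..0x22] <- [71 9c da f9]
D2: mem[0x21..0x28] <- [6f 96 65 b1 08 5d 0b 5a]
D3: mem[0x16..0x17] <- [1b 3f]
D4: mem[0x07..0x0e] <- [3f 9e 78 ba 8d 8e 58 38]
D5: mem[0x2b..0x2f] <- [6f 96 65 b1 08]
query mem[0x2b]=0x6f, mem[0x24]=0xb1, mem[0x17]=0x3f, mem[0x01]=0xe8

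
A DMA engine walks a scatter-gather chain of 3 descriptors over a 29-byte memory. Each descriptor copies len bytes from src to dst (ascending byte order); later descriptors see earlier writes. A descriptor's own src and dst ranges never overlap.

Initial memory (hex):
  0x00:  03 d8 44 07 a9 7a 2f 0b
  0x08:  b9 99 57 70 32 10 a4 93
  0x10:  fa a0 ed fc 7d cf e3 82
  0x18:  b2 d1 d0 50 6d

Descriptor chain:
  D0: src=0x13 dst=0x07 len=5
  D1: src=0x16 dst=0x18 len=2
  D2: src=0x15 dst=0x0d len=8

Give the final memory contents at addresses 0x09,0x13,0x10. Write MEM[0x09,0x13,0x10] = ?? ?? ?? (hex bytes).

  after D0: wrote 5B at 0x07 = fc7dcfe382
  after D1: wrote 2B at 0x18 = e382
  after D2: wrote 8B at 0x0d = cfe382e382d0506d
query mem[0x09]=0xcf, mem[0x13]=0x50, mem[0x10]=0xe3

MEM[0x09,0x13,0x10] = cf 50 e3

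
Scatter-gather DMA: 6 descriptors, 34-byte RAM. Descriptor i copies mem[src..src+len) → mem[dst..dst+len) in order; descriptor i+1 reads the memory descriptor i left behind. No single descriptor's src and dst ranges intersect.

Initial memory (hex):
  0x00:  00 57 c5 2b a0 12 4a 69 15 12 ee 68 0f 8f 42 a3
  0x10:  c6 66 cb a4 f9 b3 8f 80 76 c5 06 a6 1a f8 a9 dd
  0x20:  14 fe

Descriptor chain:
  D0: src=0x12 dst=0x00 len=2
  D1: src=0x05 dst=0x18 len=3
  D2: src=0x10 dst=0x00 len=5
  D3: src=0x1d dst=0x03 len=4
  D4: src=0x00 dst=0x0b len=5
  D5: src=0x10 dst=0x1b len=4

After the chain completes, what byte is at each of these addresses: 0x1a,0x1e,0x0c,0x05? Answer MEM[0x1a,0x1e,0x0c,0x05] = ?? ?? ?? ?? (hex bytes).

MEM[0x1a,0x1e,0x0c,0x05] = 69 a4 66 dd

[0] 0x12->0x00 len=2 : cb a4
[1] 0x05->0x18 len=3 : 12 4a 69
[2] 0x10->0x00 len=5 : c6 66 cb a4 f9
[3] 0x1d->0x03 len=4 : f8 a9 dd 14
[4] 0x00->0x0b len=5 : c6 66 cb f8 a9
[5] 0x10->0x1b len=4 : c6 66 cb a4
query mem[0x1a]=0x69, mem[0x1e]=0xa4, mem[0x0c]=0x66, mem[0x05]=0xdd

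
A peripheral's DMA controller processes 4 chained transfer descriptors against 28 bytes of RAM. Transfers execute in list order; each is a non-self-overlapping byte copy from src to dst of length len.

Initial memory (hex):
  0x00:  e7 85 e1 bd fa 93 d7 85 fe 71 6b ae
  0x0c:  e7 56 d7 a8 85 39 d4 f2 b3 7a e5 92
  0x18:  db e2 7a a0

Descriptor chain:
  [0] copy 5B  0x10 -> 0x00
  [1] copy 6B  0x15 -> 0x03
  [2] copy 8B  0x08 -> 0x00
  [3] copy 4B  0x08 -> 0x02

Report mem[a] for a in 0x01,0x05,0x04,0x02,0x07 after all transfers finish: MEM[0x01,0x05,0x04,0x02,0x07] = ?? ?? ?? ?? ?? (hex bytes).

D0: mem[0x00..0x04] <- [85 39 d4 f2 b3]
D1: mem[0x03..0x08] <- [7a e5 92 db e2 7a]
D2: mem[0x00..0x07] <- [7a 71 6b ae e7 56 d7 a8]
D3: mem[0x02..0x05] <- [7a 71 6b ae]
query mem[0x01]=0x71, mem[0x05]=0xae, mem[0x04]=0x6b, mem[0x02]=0x7a, mem[0x07]=0xa8

MEM[0x01,0x05,0x04,0x02,0x07] = 71 ae 6b 7a a8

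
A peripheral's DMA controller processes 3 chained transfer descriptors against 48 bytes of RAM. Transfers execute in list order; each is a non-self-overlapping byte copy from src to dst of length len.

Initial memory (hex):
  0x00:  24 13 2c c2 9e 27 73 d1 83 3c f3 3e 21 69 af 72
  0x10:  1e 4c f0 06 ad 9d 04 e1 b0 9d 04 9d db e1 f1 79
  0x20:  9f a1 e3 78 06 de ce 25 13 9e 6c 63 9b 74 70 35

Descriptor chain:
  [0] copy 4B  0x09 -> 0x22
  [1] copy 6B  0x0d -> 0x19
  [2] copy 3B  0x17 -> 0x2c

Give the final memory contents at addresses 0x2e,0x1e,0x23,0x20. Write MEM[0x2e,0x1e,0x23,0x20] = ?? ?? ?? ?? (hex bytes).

MEM[0x2e,0x1e,0x23,0x20] = 69 f0 f3 9f

D0: mem[0x22..0x25] <- [3c f3 3e 21]
D1: mem[0x19..0x1e] <- [69 af 72 1e 4c f0]
D2: mem[0x2c..0x2e] <- [e1 b0 69]
query mem[0x2e]=0x69, mem[0x1e]=0xf0, mem[0x23]=0xf3, mem[0x20]=0x9f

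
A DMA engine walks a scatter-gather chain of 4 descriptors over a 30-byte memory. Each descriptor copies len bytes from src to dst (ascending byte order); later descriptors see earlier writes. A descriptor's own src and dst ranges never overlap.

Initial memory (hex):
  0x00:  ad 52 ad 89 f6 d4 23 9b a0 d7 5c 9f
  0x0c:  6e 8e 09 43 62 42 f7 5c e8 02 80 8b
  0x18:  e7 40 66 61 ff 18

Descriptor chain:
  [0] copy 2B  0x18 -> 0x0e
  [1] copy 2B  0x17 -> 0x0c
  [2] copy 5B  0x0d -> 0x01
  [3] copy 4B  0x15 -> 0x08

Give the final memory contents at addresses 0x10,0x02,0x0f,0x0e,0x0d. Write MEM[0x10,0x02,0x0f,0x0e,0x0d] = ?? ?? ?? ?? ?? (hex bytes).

MEM[0x10,0x02,0x0f,0x0e,0x0d] = 62 e7 40 e7 e7

[0] 0x18->0x0e len=2 : e7 40
[1] 0x17->0x0c len=2 : 8b e7
[2] 0x0d->0x01 len=5 : e7 e7 40 62 42
[3] 0x15->0x08 len=4 : 02 80 8b e7
query mem[0x10]=0x62, mem[0x02]=0xe7, mem[0x0f]=0x40, mem[0x0e]=0xe7, mem[0x0d]=0xe7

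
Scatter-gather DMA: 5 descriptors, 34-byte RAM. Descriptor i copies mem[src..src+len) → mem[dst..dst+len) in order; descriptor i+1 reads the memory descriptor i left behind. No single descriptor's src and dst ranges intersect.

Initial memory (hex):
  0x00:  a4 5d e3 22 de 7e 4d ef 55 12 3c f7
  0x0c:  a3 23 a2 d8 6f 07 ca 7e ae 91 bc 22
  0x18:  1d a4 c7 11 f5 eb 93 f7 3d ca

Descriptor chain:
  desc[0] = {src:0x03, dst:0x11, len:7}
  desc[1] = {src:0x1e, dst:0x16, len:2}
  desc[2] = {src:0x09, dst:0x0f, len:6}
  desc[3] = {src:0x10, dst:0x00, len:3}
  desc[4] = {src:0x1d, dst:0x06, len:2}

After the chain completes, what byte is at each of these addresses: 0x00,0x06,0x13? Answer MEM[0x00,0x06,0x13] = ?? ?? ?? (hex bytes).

MEM[0x00,0x06,0x13] = 3c eb 23

  after D0: wrote 7B at 0x11 = 22de7e4def5512
  after D1: wrote 2B at 0x16 = 93f7
  after D2: wrote 6B at 0x0f = 123cf7a323a2
  after D3: wrote 3B at 0x00 = 3cf7a3
  after D4: wrote 2B at 0x06 = eb93
query mem[0x00]=0x3c, mem[0x06]=0xeb, mem[0x13]=0x23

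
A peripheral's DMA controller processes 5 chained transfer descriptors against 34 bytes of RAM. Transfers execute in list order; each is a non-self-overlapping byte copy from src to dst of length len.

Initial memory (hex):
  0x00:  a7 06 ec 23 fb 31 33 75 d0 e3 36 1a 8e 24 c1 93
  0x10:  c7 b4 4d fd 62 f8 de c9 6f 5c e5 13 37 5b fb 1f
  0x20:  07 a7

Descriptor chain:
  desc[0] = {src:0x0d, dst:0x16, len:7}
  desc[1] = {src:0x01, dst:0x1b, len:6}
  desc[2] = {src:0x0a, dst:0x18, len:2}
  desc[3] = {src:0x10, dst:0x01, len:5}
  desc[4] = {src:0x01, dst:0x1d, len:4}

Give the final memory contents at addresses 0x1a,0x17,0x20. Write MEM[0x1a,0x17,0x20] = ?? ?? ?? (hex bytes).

MEM[0x1a,0x17,0x20] = b4 c1 fd

D0: mem[0x16..0x1c] <- [24 c1 93 c7 b4 4d fd]
D1: mem[0x1b..0x20] <- [06 ec 23 fb 31 33]
D2: mem[0x18..0x19] <- [36 1a]
D3: mem[0x01..0x05] <- [c7 b4 4d fd 62]
D4: mem[0x1d..0x20] <- [c7 b4 4d fd]
query mem[0x1a]=0xb4, mem[0x17]=0xc1, mem[0x20]=0xfd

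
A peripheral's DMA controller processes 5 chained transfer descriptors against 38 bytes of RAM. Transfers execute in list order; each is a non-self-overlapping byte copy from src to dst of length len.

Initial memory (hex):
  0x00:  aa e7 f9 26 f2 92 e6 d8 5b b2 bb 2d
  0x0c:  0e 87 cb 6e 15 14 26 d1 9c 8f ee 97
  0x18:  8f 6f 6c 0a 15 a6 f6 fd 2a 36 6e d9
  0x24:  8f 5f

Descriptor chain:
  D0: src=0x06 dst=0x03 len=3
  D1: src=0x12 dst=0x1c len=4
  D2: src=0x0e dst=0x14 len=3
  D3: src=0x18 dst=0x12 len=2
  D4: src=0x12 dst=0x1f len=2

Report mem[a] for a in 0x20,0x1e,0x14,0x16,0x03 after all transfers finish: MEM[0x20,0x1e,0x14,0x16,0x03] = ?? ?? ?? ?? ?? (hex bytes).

#0 dst[0x03+3] := {0xe6,0xd8,0x5b}
#1 dst[0x1c+4] := {0x26,0xd1,0x9c,0x8f}
#2 dst[0x14+3] := {0xcb,0x6e,0x15}
#3 dst[0x12+2] := {0x8f,0x6f}
#4 dst[0x1f+2] := {0x8f,0x6f}
query mem[0x20]=0x6f, mem[0x1e]=0x9c, mem[0x14]=0xcb, mem[0x16]=0x15, mem[0x03]=0xe6

MEM[0x20,0x1e,0x14,0x16,0x03] = 6f 9c cb 15 e6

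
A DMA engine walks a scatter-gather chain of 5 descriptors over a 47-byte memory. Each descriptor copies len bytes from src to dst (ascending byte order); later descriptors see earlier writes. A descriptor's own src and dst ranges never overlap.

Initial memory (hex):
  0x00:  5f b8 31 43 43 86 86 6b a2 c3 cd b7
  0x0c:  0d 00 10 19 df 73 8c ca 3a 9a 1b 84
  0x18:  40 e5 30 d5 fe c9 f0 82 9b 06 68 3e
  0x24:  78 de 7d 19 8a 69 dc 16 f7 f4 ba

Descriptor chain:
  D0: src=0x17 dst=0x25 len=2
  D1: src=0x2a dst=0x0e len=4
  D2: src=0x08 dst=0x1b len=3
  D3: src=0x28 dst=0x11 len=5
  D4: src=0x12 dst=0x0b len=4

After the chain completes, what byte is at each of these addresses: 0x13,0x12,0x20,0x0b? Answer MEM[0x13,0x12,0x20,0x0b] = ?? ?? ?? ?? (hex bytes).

MEM[0x13,0x12,0x20,0x0b] = dc 69 9b 69

D0: mem[0x25..0x26] <- [84 40]
D1: mem[0x0e..0x11] <- [dc 16 f7 f4]
D2: mem[0x1b..0x1d] <- [a2 c3 cd]
D3: mem[0x11..0x15] <- [8a 69 dc 16 f7]
D4: mem[0x0b..0x0e] <- [69 dc 16 f7]
query mem[0x13]=0xdc, mem[0x12]=0x69, mem[0x20]=0x9b, mem[0x0b]=0x69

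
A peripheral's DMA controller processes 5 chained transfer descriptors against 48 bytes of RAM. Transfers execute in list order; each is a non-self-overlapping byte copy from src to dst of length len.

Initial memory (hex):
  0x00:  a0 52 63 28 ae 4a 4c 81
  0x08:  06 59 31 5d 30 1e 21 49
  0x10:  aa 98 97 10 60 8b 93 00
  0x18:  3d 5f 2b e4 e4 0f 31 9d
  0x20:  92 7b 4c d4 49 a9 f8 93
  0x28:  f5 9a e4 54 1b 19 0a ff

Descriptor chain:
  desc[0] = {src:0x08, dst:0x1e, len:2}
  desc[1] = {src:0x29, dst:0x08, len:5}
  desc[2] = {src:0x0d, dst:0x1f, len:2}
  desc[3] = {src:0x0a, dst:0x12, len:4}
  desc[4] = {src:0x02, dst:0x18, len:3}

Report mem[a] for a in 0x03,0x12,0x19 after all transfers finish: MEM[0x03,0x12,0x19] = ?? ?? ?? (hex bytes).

D0: mem[0x1e..0x1f] <- [06 59]
D1: mem[0x08..0x0c] <- [9a e4 54 1b 19]
D2: mem[0x1f..0x20] <- [1e 21]
D3: mem[0x12..0x15] <- [54 1b 19 1e]
D4: mem[0x18..0x1a] <- [63 28 ae]
query mem[0x03]=0x28, mem[0x12]=0x54, mem[0x19]=0x28

MEM[0x03,0x12,0x19] = 28 54 28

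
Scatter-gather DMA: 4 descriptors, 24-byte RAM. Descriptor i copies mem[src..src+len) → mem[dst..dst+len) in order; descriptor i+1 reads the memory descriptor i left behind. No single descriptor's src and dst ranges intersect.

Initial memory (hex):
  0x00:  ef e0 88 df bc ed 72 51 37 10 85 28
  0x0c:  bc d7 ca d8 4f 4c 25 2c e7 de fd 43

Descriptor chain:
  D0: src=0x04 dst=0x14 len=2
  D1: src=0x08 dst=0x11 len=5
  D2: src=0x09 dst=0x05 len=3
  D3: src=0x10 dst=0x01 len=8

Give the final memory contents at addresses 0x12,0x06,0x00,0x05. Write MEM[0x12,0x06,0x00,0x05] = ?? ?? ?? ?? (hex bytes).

MEM[0x12,0x06,0x00,0x05] = 10 bc ef 28

#0 dst[0x14+2] := {0xbc,0xed}
#1 dst[0x11+5] := {0x37,0x10,0x85,0x28,0xbc}
#2 dst[0x05+3] := {0x10,0x85,0x28}
#3 dst[0x01+8] := {0x4f,0x37,0x10,0x85,0x28,0xbc,0xfd,0x43}
query mem[0x12]=0x10, mem[0x06]=0xbc, mem[0x00]=0xef, mem[0x05]=0x28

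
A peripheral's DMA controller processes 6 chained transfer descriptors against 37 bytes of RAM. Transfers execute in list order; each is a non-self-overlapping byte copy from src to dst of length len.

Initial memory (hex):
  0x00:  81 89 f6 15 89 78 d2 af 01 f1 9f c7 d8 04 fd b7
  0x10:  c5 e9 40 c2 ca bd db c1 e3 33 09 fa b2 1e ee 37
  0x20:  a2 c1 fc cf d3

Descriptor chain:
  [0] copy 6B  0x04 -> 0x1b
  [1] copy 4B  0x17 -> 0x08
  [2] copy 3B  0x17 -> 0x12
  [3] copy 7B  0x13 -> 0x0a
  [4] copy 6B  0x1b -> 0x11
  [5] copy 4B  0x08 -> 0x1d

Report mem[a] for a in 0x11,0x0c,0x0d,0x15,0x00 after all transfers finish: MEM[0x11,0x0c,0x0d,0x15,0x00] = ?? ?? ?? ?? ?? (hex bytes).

[0] 0x04->0x1b len=6 : 89 78 d2 af 01 f1
[1] 0x17->0x08 len=4 : c1 e3 33 09
[2] 0x17->0x12 len=3 : c1 e3 33
[3] 0x13->0x0a len=7 : e3 33 bd db c1 e3 33
[4] 0x1b->0x11 len=6 : 89 78 d2 af 01 f1
[5] 0x08->0x1d len=4 : c1 e3 e3 33
query mem[0x11]=0x89, mem[0x0c]=0xbd, mem[0x0d]=0xdb, mem[0x15]=0x01, mem[0x00]=0x81

MEM[0x11,0x0c,0x0d,0x15,0x00] = 89 bd db 01 81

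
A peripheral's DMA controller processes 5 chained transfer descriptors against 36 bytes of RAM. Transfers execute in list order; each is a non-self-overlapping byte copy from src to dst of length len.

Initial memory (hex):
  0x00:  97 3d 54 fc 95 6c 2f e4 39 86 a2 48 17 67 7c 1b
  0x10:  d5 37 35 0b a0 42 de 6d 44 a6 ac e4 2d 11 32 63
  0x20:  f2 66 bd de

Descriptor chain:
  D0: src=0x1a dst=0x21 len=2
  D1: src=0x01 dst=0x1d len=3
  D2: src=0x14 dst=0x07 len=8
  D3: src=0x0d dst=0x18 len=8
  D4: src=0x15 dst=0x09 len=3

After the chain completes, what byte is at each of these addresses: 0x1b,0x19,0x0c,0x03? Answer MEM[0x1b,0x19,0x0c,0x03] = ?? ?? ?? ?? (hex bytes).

[0] 0x1a->0x21 len=2 : ac e4
[1] 0x01->0x1d len=3 : 3d 54 fc
[2] 0x14->0x07 len=8 : a0 42 de 6d 44 a6 ac e4
[3] 0x0d->0x18 len=8 : ac e4 1b d5 37 35 0b a0
[4] 0x15->0x09 len=3 : 42 de 6d
query mem[0x1b]=0xd5, mem[0x19]=0xe4, mem[0x0c]=0xa6, mem[0x03]=0xfc

MEM[0x1b,0x19,0x0c,0x03] = d5 e4 a6 fc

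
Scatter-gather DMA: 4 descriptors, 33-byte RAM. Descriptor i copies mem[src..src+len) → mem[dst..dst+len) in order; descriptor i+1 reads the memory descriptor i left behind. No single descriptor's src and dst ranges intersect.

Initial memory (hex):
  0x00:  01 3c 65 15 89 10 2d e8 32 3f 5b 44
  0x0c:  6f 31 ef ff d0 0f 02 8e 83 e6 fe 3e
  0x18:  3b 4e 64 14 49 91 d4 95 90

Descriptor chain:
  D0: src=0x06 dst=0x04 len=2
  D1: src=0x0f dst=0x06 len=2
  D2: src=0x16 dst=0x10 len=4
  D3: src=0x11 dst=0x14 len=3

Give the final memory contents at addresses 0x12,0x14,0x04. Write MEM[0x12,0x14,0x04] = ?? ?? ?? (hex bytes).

MEM[0x12,0x14,0x04] = 3b 3e 2d

  after D0: wrote 2B at 0x04 = 2de8
  after D1: wrote 2B at 0x06 = ffd0
  after D2: wrote 4B at 0x10 = fe3e3b4e
  after D3: wrote 3B at 0x14 = 3e3b4e
query mem[0x12]=0x3b, mem[0x14]=0x3e, mem[0x04]=0x2d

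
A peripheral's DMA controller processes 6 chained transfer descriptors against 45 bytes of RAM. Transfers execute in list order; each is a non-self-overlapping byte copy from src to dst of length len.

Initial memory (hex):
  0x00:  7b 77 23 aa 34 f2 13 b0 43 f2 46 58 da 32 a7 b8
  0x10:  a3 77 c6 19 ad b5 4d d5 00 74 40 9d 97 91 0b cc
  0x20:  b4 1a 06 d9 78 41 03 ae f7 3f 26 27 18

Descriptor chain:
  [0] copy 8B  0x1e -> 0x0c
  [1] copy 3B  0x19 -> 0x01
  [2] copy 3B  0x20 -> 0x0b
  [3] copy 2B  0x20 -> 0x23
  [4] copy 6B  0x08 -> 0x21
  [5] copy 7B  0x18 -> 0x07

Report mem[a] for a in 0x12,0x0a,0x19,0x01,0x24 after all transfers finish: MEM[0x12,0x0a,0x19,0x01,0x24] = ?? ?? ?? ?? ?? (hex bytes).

D0: mem[0x0c..0x13] <- [0b cc b4 1a 06 d9 78 41]
D1: mem[0x01..0x03] <- [74 40 9d]
D2: mem[0x0b..0x0d] <- [b4 1a 06]
D3: mem[0x23..0x24] <- [b4 1a]
D4: mem[0x21..0x26] <- [43 f2 46 b4 1a 06]
D5: mem[0x07..0x0d] <- [00 74 40 9d 97 91 0b]
query mem[0x12]=0x78, mem[0x0a]=0x9d, mem[0x19]=0x74, mem[0x01]=0x74, mem[0x24]=0xb4

MEM[0x12,0x0a,0x19,0x01,0x24] = 78 9d 74 74 b4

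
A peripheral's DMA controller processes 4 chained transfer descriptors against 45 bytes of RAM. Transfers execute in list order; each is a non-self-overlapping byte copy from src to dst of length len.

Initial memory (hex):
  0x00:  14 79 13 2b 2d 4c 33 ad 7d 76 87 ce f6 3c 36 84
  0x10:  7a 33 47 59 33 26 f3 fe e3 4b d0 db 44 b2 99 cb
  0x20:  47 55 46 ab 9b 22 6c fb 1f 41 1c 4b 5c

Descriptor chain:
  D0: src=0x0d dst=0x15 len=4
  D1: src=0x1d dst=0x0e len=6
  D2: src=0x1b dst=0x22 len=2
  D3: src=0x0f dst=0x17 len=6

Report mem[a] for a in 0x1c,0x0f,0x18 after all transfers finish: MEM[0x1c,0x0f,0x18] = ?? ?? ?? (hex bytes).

MEM[0x1c,0x0f,0x18] = 33 99 cb

  after D0: wrote 4B at 0x15 = 3c36847a
  after D1: wrote 6B at 0x0e = b299cb475546
  after D2: wrote 2B at 0x22 = db44
  after D3: wrote 6B at 0x17 = 99cb47554633
query mem[0x1c]=0x33, mem[0x0f]=0x99, mem[0x18]=0xcb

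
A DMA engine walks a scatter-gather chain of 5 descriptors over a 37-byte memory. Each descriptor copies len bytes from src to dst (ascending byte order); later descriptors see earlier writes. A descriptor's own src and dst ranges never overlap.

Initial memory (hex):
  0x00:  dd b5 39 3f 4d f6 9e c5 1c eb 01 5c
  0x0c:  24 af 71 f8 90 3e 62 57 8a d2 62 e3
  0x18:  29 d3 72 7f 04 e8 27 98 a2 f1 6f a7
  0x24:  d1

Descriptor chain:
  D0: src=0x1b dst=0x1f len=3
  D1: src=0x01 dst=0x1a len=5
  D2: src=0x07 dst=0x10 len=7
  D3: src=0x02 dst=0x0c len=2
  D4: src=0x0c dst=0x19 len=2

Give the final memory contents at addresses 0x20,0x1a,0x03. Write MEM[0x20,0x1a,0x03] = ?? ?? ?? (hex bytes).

#0 dst[0x1f+3] := {0x7f,0x04,0xe8}
#1 dst[0x1a+5] := {0xb5,0x39,0x3f,0x4d,0xf6}
#2 dst[0x10+7] := {0xc5,0x1c,0xeb,0x01,0x5c,0x24,0xaf}
#3 dst[0x0c+2] := {0x39,0x3f}
#4 dst[0x19+2] := {0x39,0x3f}
query mem[0x20]=0x04, mem[0x1a]=0x3f, mem[0x03]=0x3f

MEM[0x20,0x1a,0x03] = 04 3f 3f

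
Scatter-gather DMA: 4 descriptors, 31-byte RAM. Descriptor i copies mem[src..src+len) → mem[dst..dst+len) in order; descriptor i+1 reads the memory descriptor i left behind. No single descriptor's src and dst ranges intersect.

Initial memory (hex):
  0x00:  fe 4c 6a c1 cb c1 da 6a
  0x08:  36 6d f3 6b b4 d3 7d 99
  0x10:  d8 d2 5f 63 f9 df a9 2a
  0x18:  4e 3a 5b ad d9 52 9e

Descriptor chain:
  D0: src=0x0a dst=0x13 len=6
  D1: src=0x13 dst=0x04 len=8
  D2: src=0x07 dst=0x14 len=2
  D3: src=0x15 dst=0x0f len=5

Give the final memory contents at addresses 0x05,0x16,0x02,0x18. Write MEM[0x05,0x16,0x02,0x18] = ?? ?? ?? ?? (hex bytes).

[0] 0x0a->0x13 len=6 : f3 6b b4 d3 7d 99
[1] 0x13->0x04 len=8 : f3 6b b4 d3 7d 99 3a 5b
[2] 0x07->0x14 len=2 : d3 7d
[3] 0x15->0x0f len=5 : 7d d3 7d 99 3a
query mem[0x05]=0x6b, mem[0x16]=0xd3, mem[0x02]=0x6a, mem[0x18]=0x99

MEM[0x05,0x16,0x02,0x18] = 6b d3 6a 99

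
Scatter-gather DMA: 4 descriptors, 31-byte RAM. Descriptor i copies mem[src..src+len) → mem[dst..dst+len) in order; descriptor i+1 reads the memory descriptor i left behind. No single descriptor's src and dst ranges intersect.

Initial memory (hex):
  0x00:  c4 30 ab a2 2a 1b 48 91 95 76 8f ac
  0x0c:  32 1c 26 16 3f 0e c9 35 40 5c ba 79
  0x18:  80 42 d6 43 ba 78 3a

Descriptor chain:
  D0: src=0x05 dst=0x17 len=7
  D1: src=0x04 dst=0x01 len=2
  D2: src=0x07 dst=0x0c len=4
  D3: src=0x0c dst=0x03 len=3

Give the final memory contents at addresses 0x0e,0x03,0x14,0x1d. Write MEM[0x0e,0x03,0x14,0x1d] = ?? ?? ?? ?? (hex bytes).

MEM[0x0e,0x03,0x14,0x1d] = 76 91 40 ac

[0] 0x05->0x17 len=7 : 1b 48 91 95 76 8f ac
[1] 0x04->0x01 len=2 : 2a 1b
[2] 0x07->0x0c len=4 : 91 95 76 8f
[3] 0x0c->0x03 len=3 : 91 95 76
query mem[0x0e]=0x76, mem[0x03]=0x91, mem[0x14]=0x40, mem[0x1d]=0xac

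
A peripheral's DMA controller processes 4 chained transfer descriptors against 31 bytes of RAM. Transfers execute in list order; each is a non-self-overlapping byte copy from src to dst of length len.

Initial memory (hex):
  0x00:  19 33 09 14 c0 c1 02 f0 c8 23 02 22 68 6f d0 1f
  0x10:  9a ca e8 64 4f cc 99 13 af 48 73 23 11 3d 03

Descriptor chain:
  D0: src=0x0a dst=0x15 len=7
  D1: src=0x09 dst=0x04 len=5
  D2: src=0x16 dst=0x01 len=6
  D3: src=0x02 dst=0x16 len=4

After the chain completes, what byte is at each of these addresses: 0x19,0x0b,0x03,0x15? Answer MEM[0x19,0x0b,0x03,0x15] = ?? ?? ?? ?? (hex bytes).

MEM[0x19,0x0b,0x03,0x15] = 1f 22 6f 02

  after D0: wrote 7B at 0x15 = 0222686fd01f9a
  after D1: wrote 5B at 0x04 = 230222686f
  after D2: wrote 6B at 0x01 = 22686fd01f9a
  after D3: wrote 4B at 0x16 = 686fd01f
query mem[0x19]=0x1f, mem[0x0b]=0x22, mem[0x03]=0x6f, mem[0x15]=0x02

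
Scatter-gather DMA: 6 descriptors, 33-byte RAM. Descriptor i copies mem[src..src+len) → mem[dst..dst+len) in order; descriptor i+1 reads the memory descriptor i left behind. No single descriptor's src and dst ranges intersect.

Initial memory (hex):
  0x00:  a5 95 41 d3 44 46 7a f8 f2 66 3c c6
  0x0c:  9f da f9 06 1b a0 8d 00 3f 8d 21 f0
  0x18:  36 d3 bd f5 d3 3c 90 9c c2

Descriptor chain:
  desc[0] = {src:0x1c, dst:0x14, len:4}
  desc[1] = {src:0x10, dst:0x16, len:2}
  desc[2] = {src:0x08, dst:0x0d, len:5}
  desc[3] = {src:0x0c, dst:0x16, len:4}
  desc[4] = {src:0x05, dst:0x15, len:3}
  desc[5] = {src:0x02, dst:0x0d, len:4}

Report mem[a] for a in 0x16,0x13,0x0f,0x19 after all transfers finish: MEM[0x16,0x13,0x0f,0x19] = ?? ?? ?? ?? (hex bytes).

#0 dst[0x14+4] := {0xd3,0x3c,0x90,0x9c}
#1 dst[0x16+2] := {0x1b,0xa0}
#2 dst[0x0d+5] := {0xf2,0x66,0x3c,0xc6,0x9f}
#3 dst[0x16+4] := {0x9f,0xf2,0x66,0x3c}
#4 dst[0x15+3] := {0x46,0x7a,0xf8}
#5 dst[0x0d+4] := {0x41,0xd3,0x44,0x46}
query mem[0x16]=0x7a, mem[0x13]=0x00, mem[0x0f]=0x44, mem[0x19]=0x3c

MEM[0x16,0x13,0x0f,0x19] = 7a 00 44 3c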